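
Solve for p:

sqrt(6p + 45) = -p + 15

Square both sides: 6p + 45 = (-p + 15)^2.
Expand and rearrange: p^2 - 36p + 180 = 0.
Solving gives p = 30 or p = 6.
Check each candidate in the original equation:
  p = 30: sqrt(225) = 15, while -p + 15 = -15 — extraneous.
  p = 6: sqrt(81) = 9, while -p + 15 = 9 — valid.

p = 6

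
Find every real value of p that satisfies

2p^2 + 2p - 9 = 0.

p = -2.6794 or p = 1.6794

Discriminant: (2)^2 - 4*2*(-9) = 76.
Quadratic formula: p = (-2 +/- sqrt(76)) / 4.
So p = -1/2 + sqrt(19)/2 ~= 1.6794 or p = -sqrt(19)/2 - 1/2 ~= -2.6794.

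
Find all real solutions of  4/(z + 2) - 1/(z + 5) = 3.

Multiply both sides by (z + 2)(z + 5):
4(z + 5) - (z + 2) = 3(z + 2)(z + 5).
Expand and collect terms: 3z^2 + 18z + 12 = 0.
By the quadratic formula, z = (-18 +/- sqrt(180)) / 6, so z ~= -0.7639 or z ~= -5.2361.
Neither value makes a denominator zero (z != -2, z != -5), so both are valid.

z = -5.2361 or z = -0.7639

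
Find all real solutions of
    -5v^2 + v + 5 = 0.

v = -0.905 or v = 1.105

Discriminant: (1)^2 - 4*(-5)*5 = 101.
Quadratic formula: v = (-1 +/- sqrt(101)) / (-10).
So v = 1/10 - sqrt(101)/10 ~= -0.905 or v = 1/10 + sqrt(101)/10 ~= 1.105.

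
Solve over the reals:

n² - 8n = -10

Rearrange to standard form: n² - 8n + 10 = 0.
Discriminant: (-8)² − 4·1·10 = 24.
Quadratic formula: n = (8 ± √24) / 2.
So n = √(6) + 4 ≈ 6.4495 or n = 4 - √(6) ≈ 1.5505.

n = 1.5505 or n = 6.4495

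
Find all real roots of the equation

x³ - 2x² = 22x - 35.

Rearrange: x³ - 2x² - 22x + 35 = 0.
Possible rational roots are divisors of 35. Testing x = 5 gives 0, so (x - 5) is a factor.
Divide: x³ - 2x² - 22x + 35 = (x - 5)(x² + 3x - 7).
Apply the quadratic formula to x² + 3x - 7 = 0: x = (-3 ± √37)/2, i.e. x ≈ 1.5414 or x ≈ -4.5414.

x = -4.5414 or x = 1.5414 or x = 5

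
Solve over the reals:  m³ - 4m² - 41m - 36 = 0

m = -4 or m = -1 or m = 9

Possible rational roots are divisors of -36. Testing m = -4 gives 0, so (m + 4) is a factor.
Divide: m³ - 4m² - 41m - 36 = (m + 4)(m² - 8m - 9).
Factor the quadratic: m = 9 or m = -1.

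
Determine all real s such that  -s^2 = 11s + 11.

s = -9.8875 or s = -1.1125

Rearrange to standard form: -s^2 - 11s - 11 = 0.
Discriminant: (-11)^2 - 4*(-1)*(-11) = 77.
Quadratic formula: s = (11 +/- sqrt(77)) / (-2).
So s = -11/2 - sqrt(77)/2 ~= -9.8875 or s = -11/2 + sqrt(77)/2 ~= -1.1125.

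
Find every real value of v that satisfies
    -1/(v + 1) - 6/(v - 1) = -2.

Multiply both sides by (v + 1)(v - 1):
-(v - 1) - 6(v + 1) = -2(v + 1)(v - 1).
Expand and collect terms: -2v^2 + 7v + 7 = 0.
By the quadratic formula, v = (-7 +/- sqrt(105)) / -4, so v ~= -0.8117 or v ~= 4.3117.
Neither value makes a denominator zero (v != -1, v != 1), so both are valid.

v = -0.8117 or v = 4.3117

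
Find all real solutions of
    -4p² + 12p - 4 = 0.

Discriminant: (12)² − 4·(-4)·(-4) = 80.
Quadratic formula: p = (-12 ± √80) / (-8).
So p = 3/2 - √(5)/2 ≈ 0.382 or p = √(5)/2 + 3/2 ≈ 2.618.

p = 0.382 or p = 2.618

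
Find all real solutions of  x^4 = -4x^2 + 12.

x = -1.4142 or x = 1.4142

Let u = x^2. The equation becomes u^2 + 4u - 12 = 0.
Factor: (u + 6)(u - 2) = 0, so u = -6 or u = 2.
x^2 = -6 < 0 has no real solution.
x^2 = 2 gives x = +/-sqrt(2) ~= +/-1.4142.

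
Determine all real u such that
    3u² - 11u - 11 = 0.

Discriminant: (-11)² − 4·3·(-11) = 253.
Quadratic formula: u = (11 ± √253) / 6.
So u = 11/6 + √(253)/6 ≈ 4.4843 or u = 11/6 - √(253)/6 ≈ -0.8177.

u = -0.8177 or u = 4.4843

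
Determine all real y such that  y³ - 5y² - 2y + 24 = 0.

y = -2 or y = 3 or y = 4

Possible rational roots are divisors of 24. Testing y = -2 gives 0, so (y + 2) is a factor.
Divide: y³ - 5y² - 2y + 24 = (y + 2)(y² - 7y + 12).
Factor the quadratic: y = 4 or y = 3.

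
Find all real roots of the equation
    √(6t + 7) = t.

Square both sides: 6t + 7 = (t)².
Expand and rearrange: t² - 6t - 7 = 0.
Solving gives t = 7 or t = -1.
Check each candidate in the original equation:
  t = 7: √(49) = 7, while t = 7 — valid.
  t = -1: √(1) = 1, while t = -1 — extraneous.

t = 7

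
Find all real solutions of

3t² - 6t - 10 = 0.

t = -1.0817 or t = 3.0817

Discriminant: (-6)² − 4·3·(-10) = 156.
Quadratic formula: t = (6 ± √156) / 6.
So t = 1 + √(39)/3 ≈ 3.0817 or t = 1 - √(39)/3 ≈ -1.0817.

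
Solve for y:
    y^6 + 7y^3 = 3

y = -1.9491 or y = 0.7399

Let u = y^3. The equation becomes u^2 + 7u - 3 = 0.
By the quadratic formula, u = -7/2 + sqrt(61)/2 or u = -sqrt(61)/2 - 7/2.
y^3 = -7/2 + sqrt(61)/2 gives y = (-7/2 + sqrt(61)/2)^(1/3) ~= 0.7399.
y^3 = -sqrt(61)/2 - 7/2 gives y = -(7/2 + sqrt(61)/2)^(1/3) ~= -1.9491.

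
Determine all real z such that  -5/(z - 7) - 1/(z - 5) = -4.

z = 5.1492 or z = 8.3508

Multiply both sides by (z - 7)(z - 5):
-5(z - 5) - (z - 7) = -4(z - 7)(z - 5).
Expand and collect terms: -4z² + 54z - 172 = 0.
By the quadratic formula, z = (-54 ± √164) / -8, so z ≈ 5.1492 or z ≈ 8.3508.
Neither value makes a denominator zero (z ≠ 7, z ≠ 5), so both are valid.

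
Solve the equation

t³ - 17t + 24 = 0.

Possible rational roots are divisors of 24. Testing t = 3 gives 0, so (t - 3) is a factor.
Divide: t³ - 17t + 24 = (t - 3)(t² + 3t - 8).
Apply the quadratic formula to t² + 3t - 8 = 0: t = (-3 ± √41)/2, i.e. t ≈ 1.7016 or t ≈ -4.7016.

t = -4.7016 or t = 1.7016 or t = 3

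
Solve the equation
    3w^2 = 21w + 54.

w = -2 or w = 9

Bring every term to one side: 3w^2 - 21w - 54 = 0.
Factor: 3(w + 2)(w - 9) = 0.
So w = -2 or w = 9.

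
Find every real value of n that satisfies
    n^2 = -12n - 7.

n = -11.3852 or n = -0.6148

Rearrange to standard form: n^2 + 12n + 7 = 0.
Discriminant: (12)^2 - 4*1*7 = 116.
Quadratic formula: n = (-12 +/- sqrt(116)) / 2.
So n = -6 + sqrt(29) ~= -0.6148 or n = -6 - sqrt(29) ~= -11.3852.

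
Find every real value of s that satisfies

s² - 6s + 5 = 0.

s = 1 or s = 5

Factor: (s - 5)(s - 1) = 0.
So s = 5 or s = 1.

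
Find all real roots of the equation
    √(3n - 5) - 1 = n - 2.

n = 2 or n = 3

Isolate the radical: √(3n - 5) = n - 1.
Square both sides: 3n - 5 = (n - 1)².
Expand and rearrange: n² - 5n + 6 = 0.
Solving gives n = 3 or n = 2.
Check each candidate in the original equation:
  n = 3: √(4) = 2, while n - 1 = 2 — valid.
  n = 2: √(1) = 1, while n - 1 = 1 — valid.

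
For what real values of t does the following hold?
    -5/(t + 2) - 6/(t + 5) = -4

Multiply both sides by (t + 2)(t + 5):
-5(t + 5) - 6(t + 2) = -4(t + 2)(t + 5).
Expand and collect terms: -4t² - 17t - 3 = 0.
By the quadratic formula, t = (17 ± √241) / -8, so t ≈ -4.0655 or t ≈ -0.1845.
Neither value makes a denominator zero (t ≠ -2, t ≠ -5), so both are valid.

t = -4.0655 or t = -0.1845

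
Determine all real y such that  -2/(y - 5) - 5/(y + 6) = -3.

y = -4.4432 or y = 5.7766

Multiply both sides by (y - 5)(y + 6):
-2(y + 6) - 5(y - 5) = -3(y - 5)(y + 6).
Expand and collect terms: -3y^2 + 4y + 77 = 0.
By the quadratic formula, y = (-4 +/- sqrt(940)) / -6, so y ~= -4.4432 or y ~= 5.7766.
Neither value makes a denominator zero (y != 5, y != -6), so both are valid.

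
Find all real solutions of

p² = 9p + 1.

Rearrange to standard form: p² - 9p - 1 = 0.
Discriminant: (-9)² − 4·1·(-1) = 85.
Quadratic formula: p = (9 ± √85) / 2.
So p = 9/2 + √(85)/2 ≈ 9.1098 or p = 9/2 - √(85)/2 ≈ -0.1098.

p = -0.1098 or p = 9.1098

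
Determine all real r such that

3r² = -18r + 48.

Bring every term to one side: 3r² + 18r - 48 = 0.
Factor: 3(r + 8)(r - 2) = 0.
So r = -8 or r = 2.

r = -8 or r = 2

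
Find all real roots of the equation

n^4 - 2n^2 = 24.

n = -2.4495 or n = 2.4495

Let u = n^2. The equation becomes u^2 - 2u - 24 = 0.
Factor: (u + 4)(u - 6) = 0, so u = -4 or u = 6.
n^2 = -4 < 0 has no real solution.
n^2 = 6 gives n = +/-sqrt(6) ~= +/-2.4495.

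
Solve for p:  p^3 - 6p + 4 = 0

Possible rational roots are divisors of 4. Testing p = 2 gives 0, so (p - 2) is a factor.
Divide: p^3 - 6p + 4 = (p - 2)(p^2 + 2p - 2).
Apply the quadratic formula to p^2 + 2p - 2 = 0: p = (-2 +/- sqrt(12))/2, i.e. p ~= 0.7321 or p ~= -2.7321.

p = -2.7321 or p = 0.7321 or p = 2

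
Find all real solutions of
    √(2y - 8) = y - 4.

Square both sides: 2y - 8 = (y - 4)².
Expand and rearrange: y² - 10y + 24 = 0.
Solving gives y = 6 or y = 4.
Check each candidate in the original equation:
  y = 6: √(4) = 2, while y - 4 = 2 — valid.
  y = 4: √(0) = 0, while y - 4 = 0 — valid.

y = 4 or y = 6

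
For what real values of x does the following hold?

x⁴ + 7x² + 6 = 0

No real solutions.

Let u = x². The equation becomes u² + 7u + 6 = 0.
Factor: (u + 6)(u + 1) = 0, so u = -6 or u = -1.
x² = -6 < 0 has no real solution.
x² = -1 < 0 has no real solution.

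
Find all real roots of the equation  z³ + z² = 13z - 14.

z = -4.5414 or z = 1.5414 or z = 2

Rearrange: z³ + z² - 13z + 14 = 0.
Possible rational roots are divisors of 14. Testing z = 2 gives 0, so (z - 2) is a factor.
Divide: z³ + z² - 13z + 14 = (z - 2)(z² + 3z - 7).
Apply the quadratic formula to z² + 3z - 7 = 0: z = (-3 ± √37)/2, i.e. z ≈ 1.5414 or z ≈ -4.5414.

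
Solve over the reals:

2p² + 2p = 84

p = -7 or p = 6

Bring every term to one side: 2p² + 2p - 84 = 0.
Factor: 2(p - 6)(p + 7) = 0.
So p = 6 or p = -7.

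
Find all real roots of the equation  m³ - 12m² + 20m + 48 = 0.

m = -1.2915 or m = 4 or m = 9.2915

Possible rational roots are divisors of 48. Testing m = 4 gives 0, so (m - 4) is a factor.
Divide: m³ - 12m² + 20m + 48 = (m - 4)(m² - 8m - 12).
Apply the quadratic formula to m² - 8m - 12 = 0: m = (8 ± √112)/2, i.e. m ≈ 9.2915 or m ≈ -1.2915.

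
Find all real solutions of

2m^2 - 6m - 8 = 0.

Factor: 2(m + 1)(m - 4) = 0.
So m = -1 or m = 4.

m = -1 or m = 4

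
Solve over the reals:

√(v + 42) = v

v = 7

Square both sides: v + 42 = (v)².
Expand and rearrange: v² - v - 42 = 0.
Solving gives v = 7 or v = -6.
Check each candidate in the original equation:
  v = 7: √(49) = 7, while v = 7 — valid.
  v = -6: √(36) = 6, while v = -6 — extraneous.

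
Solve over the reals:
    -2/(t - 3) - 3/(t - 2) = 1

t = -2.6458 or t = 2.6458

Multiply both sides by (t - 3)(t - 2):
-2(t - 2) - 3(t - 3) = (t - 3)(t - 2).
Expand and collect terms: t^2 - 7 = 0.
By the quadratic formula, t = (0 +/- sqrt(28)) / 2, so t ~= 2.6458 or t ~= -2.6458.
Neither value makes a denominator zero (t != 3, t != 2), so both are valid.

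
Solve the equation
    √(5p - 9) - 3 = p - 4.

p = 2 or p = 5

Isolate the radical: √(5p - 9) = p - 1.
Square both sides: 5p - 9 = (p - 1)².
Expand and rearrange: p² - 7p + 10 = 0.
Solving gives p = 5 or p = 2.
Check each candidate in the original equation:
  p = 5: √(16) = 4, while p - 1 = 4 — valid.
  p = 2: √(1) = 1, while p - 1 = 1 — valid.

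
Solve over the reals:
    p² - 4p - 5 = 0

p = -1 or p = 5

Factor: (p + 1)(p - 5) = 0.
So p = -1 or p = 5.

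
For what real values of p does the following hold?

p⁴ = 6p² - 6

Let u = p². The equation becomes u² - 6u + 6 = 0.
By the quadratic formula, u = √(3) + 3 or u = 3 - √(3).
p² = √(3) + 3 gives p = ±√(√(3) + 3) ≈ ±2.1753.
p² = 3 - √(3) gives p = ±√(3 - √(3)) ≈ ±1.126.

p = -2.1753 or p = -1.126 or p = 1.126 or p = 2.1753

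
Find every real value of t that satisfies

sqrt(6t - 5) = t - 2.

Square both sides: 6t - 5 = (t - 2)^2.
Expand and rearrange: t^2 - 10t + 9 = 0.
Solving gives t = 9 or t = 1.
Check each candidate in the original equation:
  t = 9: sqrt(49) = 7, while t - 2 = 7 — valid.
  t = 1: sqrt(1) = 1, while t - 2 = -1 — extraneous.

t = 9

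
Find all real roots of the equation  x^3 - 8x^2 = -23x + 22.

x = 2

Rearrange: x^3 - 8x^2 + 23x - 22 = 0.
Possible rational roots are divisors of -22. Testing x = 2 gives 0, so (x - 2) is a factor.
Divide: x^3 - 8x^2 + 23x - 22 = (x - 2)(x^2 - 6x + 11).
The quadratic x^2 - 6x + 11 has discriminant -8 < 0, so no further real roots.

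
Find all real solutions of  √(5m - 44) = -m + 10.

m = 9

Square both sides: 5m - 44 = (-m + 10)².
Expand and rearrange: m² - 25m + 144 = 0.
Solving gives m = 16 or m = 9.
Check each candidate in the original equation:
  m = 16: √(36) = 6, while -m + 10 = -6 — extraneous.
  m = 9: √(1) = 1, while -m + 10 = 1 — valid.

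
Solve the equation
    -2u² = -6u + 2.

u = 0.382 or u = 2.618

Rearrange to standard form: -2u² + 6u - 2 = 0.
Discriminant: (6)² − 4·(-2)·(-2) = 20.
Quadratic formula: u = (-6 ± √20) / (-4).
So u = 3/2 - √(5)/2 ≈ 0.382 or u = √(5)/2 + 3/2 ≈ 2.618.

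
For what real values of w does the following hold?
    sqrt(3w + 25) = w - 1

Square both sides: 3w + 25 = (w - 1)^2.
Expand and rearrange: w^2 - 5w - 24 = 0.
Solving gives w = 8 or w = -3.
Check each candidate in the original equation:
  w = 8: sqrt(49) = 7, while w - 1 = 7 — valid.
  w = -3: sqrt(16) = 4, while w - 1 = -4 — extraneous.

w = 8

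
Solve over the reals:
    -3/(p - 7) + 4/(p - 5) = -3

p = 4 or p = 7.6667

Multiply both sides by (p - 7)(p - 5):
-3(p - 5) + 4(p - 7) = -3(p - 7)(p - 5).
Expand and collect terms: -3p^2 + 35p - 92 = 0.
Factor or apply the quadratic formula: p = 4 or p = 7.6667.
Neither value makes a denominator zero (p != 7, p != 5), so both are valid.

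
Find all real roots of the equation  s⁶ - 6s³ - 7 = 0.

Let u = s³. The equation becomes u² - 6u - 7 = 0.
Factor: (u + 1)(u - 7) = 0, so u = -1 or u = 7.
s³ = -1 gives s = -1.
s³ = 7 gives s = ∛(7) ≈ 1.9129.

s = -1 or s = 1.9129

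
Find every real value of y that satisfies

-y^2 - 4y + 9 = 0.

y = -5.6056 or y = 1.6056

Discriminant: (-4)^2 - 4*(-1)*9 = 52.
Quadratic formula: y = (4 +/- sqrt(52)) / (-2).
So y = -sqrt(13) - 2 ~= -5.6056 or y = -2 + sqrt(13) ~= 1.6056.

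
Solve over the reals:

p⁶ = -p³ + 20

p = -1.71 or p = 1.5874

Let u = p³. The equation becomes u² + u - 20 = 0.
Factor: (u + 5)(u - 4) = 0, so u = -5 or u = 4.
p³ = -5 gives p = -∛(5) ≈ -1.71.
p³ = 4 gives p = ∛(4) ≈ 1.5874.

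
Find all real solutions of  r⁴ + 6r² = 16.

r = -1.4142 or r = 1.4142

Let u = r². The equation becomes u² + 6u - 16 = 0.
Factor: (u + 8)(u - 2) = 0, so u = -8 or u = 2.
r² = -8 < 0 has no real solution.
r² = 2 gives r = ±√(2) ≈ ±1.4142.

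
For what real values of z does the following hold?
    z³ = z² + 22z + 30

Rearrange: z³ - z² - 22z - 30 = 0.
Possible rational roots are divisors of -30. Testing z = -3 gives 0, so (z + 3) is a factor.
Divide: z³ - z² - 22z - 30 = (z + 3)(z² - 4z - 10).
Apply the quadratic formula to z² - 4z - 10 = 0: z = (4 ± √56)/2, i.e. z ≈ 5.7417 or z ≈ -1.7417.

z = -3 or z = -1.7417 or z = 5.7417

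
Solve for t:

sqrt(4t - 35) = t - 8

Square both sides: 4t - 35 = (t - 8)^2.
Expand and rearrange: t^2 - 20t + 99 = 0.
Solving gives t = 11 or t = 9.
Check each candidate in the original equation:
  t = 11: sqrt(9) = 3, while t - 8 = 3 — valid.
  t = 9: sqrt(1) = 1, while t - 8 = 1 — valid.

t = 9 or t = 11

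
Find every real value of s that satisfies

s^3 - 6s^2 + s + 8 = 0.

s = -1 or s = 1.4384 or s = 5.5616

Possible rational roots are divisors of 8. Testing s = -1 gives 0, so (s + 1) is a factor.
Divide: s^3 - 6s^2 + s + 8 = (s + 1)(s^2 - 7s + 8).
Apply the quadratic formula to s^2 - 7s + 8 = 0: s = (7 +/- sqrt(17))/2, i.e. s ~= 5.5616 or s ~= 1.4384.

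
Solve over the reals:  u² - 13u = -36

Bring every term to one side: u² - 13u + 36 = 0.
Factor: (u - 9)(u - 4) = 0.
So u = 9 or u = 4.

u = 4 or u = 9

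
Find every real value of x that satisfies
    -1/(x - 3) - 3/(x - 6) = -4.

Multiply both sides by (x - 3)(x - 6):
-(x - 6) - 3(x - 3) = -4(x - 3)(x - 6).
Expand and collect terms: -4x^2 + 40x - 87 = 0.
By the quadratic formula, x = (-40 +/- sqrt(208)) / -8, so x ~= 3.1972 or x ~= 6.8028.
Neither value makes a denominator zero (x != 3, x != 6), so both are valid.

x = 3.1972 or x = 6.8028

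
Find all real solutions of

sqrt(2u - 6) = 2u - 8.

u = 5

Square both sides: 2u - 6 = (2u - 8)^2.
Expand and rearrange: 4u^2 - 34u + 70 = 0.
Solving gives u = 5 or u = 3.5.
Check each candidate in the original equation:
  u = 5: sqrt(4) = 2, while 2u - 8 = 2 — valid.
  u = 3.5: sqrt(1) = 1, while 2u - 8 = -1 — extraneous.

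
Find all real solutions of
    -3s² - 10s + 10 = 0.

s = -4.1387 or s = 0.8054

Discriminant: (-10)² − 4·(-3)·10 = 220.
Quadratic formula: s = (10 ± √220) / (-6).
So s = -√(55)/3 - 5/3 ≈ -4.1387 or s = -5/3 + √(55)/3 ≈ 0.8054.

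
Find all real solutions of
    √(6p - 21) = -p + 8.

Square both sides: 6p - 21 = (-p + 8)².
Expand and rearrange: p² - 22p + 85 = 0.
Solving gives p = 17 or p = 5.
Check each candidate in the original equation:
  p = 17: √(81) = 9, while -p + 8 = -9 — extraneous.
  p = 5: √(9) = 3, while -p + 8 = 3 — valid.

p = 5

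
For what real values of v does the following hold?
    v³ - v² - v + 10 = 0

Possible rational roots are divisors of 10. Testing v = -2 gives 0, so (v + 2) is a factor.
Divide: v³ - v² - v + 10 = (v + 2)(v² - 3v + 5).
The quadratic v² - 3v + 5 has discriminant -11 < 0, so no further real roots.

v = -2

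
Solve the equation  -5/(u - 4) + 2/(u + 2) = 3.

u = -1 or u = 2

Multiply both sides by (u - 4)(u + 2):
-5(u + 2) + 2(u - 4) = 3(u - 4)(u + 2).
Expand and collect terms: 3u^2 - 3u - 6 = 0.
Factor or apply the quadratic formula: u = 2 or u = -1.
Neither value makes a denominator zero (u != 4, u != -2), so both are valid.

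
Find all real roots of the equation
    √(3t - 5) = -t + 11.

t = 7

Square both sides: 3t - 5 = (-t + 11)².
Expand and rearrange: t² - 25t + 126 = 0.
Solving gives t = 18 or t = 7.
Check each candidate in the original equation:
  t = 18: √(49) = 7, while -t + 11 = -7 — extraneous.
  t = 7: √(16) = 4, while -t + 11 = 4 — valid.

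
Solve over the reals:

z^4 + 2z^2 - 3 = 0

z = -1 or z = 1

Let u = z^2. The equation becomes u^2 + 2u - 3 = 0.
Factor: (u + 3)(u - 1) = 0, so u = -3 or u = 1.
z^2 = -3 < 0 has no real solution.
z^2 = 1 gives z = +/-1.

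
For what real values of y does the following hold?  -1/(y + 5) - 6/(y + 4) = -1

Multiply both sides by (y + 5)(y + 4):
-(y + 4) - 6(y + 5) = -(y + 5)(y + 4).
Expand and collect terms: -y² - 2y + 14 = 0.
By the quadratic formula, y = (2 ± √60) / -2, so y ≈ -4.873 or y ≈ 2.873.
Neither value makes a denominator zero (y ≠ -5, y ≠ -4), so both are valid.

y = -4.873 or y = 2.873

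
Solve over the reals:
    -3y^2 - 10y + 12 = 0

y = -4.2701 or y = 0.9367

Discriminant: (-10)^2 - 4*(-3)*12 = 244.
Quadratic formula: y = (10 +/- sqrt(244)) / (-6).
So y = -sqrt(61)/3 - 5/3 ~= -4.2701 or y = -5/3 + sqrt(61)/3 ~= 0.9367.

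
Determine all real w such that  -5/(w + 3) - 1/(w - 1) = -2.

w = -1 or w = 2

Multiply both sides by (w + 3)(w - 1):
-5(w - 1) - (w + 3) = -2(w + 3)(w - 1).
Expand and collect terms: -2w^2 + 2w + 4 = 0.
Factor or apply the quadratic formula: w = -1 or w = 2.
Neither value makes a denominator zero (w != -3, w != 1), so both are valid.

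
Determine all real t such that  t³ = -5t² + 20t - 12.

t = -7.772 or t = 0.772 or t = 2

Rearrange: t³ + 5t² - 20t + 12 = 0.
Possible rational roots are divisors of 12. Testing t = 2 gives 0, so (t - 2) is a factor.
Divide: t³ + 5t² - 20t + 12 = (t - 2)(t² + 7t - 6).
Apply the quadratic formula to t² + 7t - 6 = 0: t = (-7 ± √73)/2, i.e. t ≈ 0.772 or t ≈ -7.772.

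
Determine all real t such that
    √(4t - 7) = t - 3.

Square both sides: 4t - 7 = (t - 3)².
Expand and rearrange: t² - 10t + 16 = 0.
Solving gives t = 8 or t = 2.
Check each candidate in the original equation:
  t = 8: √(25) = 5, while t - 3 = 5 — valid.
  t = 2: √(1) = 1, while t - 3 = -1 — extraneous.

t = 8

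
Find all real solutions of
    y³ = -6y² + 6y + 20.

y = -6.4495 or y = -1.5505 or y = 2

Rearrange: y³ + 6y² - 6y - 20 = 0.
Possible rational roots are divisors of -20. Testing y = 2 gives 0, so (y - 2) is a factor.
Divide: y³ + 6y² - 6y - 20 = (y - 2)(y² + 8y + 10).
Apply the quadratic formula to y² + 8y + 10 = 0: y = (-8 ± √24)/2, i.e. y ≈ -1.5505 or y ≈ -6.4495.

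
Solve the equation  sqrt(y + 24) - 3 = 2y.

y = 1

Isolate the radical: sqrt(y + 24) = 2y + 3.
Square both sides: y + 24 = (2y + 3)^2.
Expand and rearrange: 4y^2 + 11y - 15 = 0.
Solving gives y = 1 or y = -3.75.
Check each candidate in the original equation:
  y = 1: sqrt(25) = 5, while 2y + 3 = 5 — valid.
  y = -3.75: sqrt(20.25) = 4.5, while 2y + 3 = -4.5 — extraneous.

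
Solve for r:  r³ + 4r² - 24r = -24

r = -7.5826 or r = 1.5826 or r = 2

Rearrange: r³ + 4r² - 24r + 24 = 0.
Possible rational roots are divisors of 24. Testing r = 2 gives 0, so (r - 2) is a factor.
Divide: r³ + 4r² - 24r + 24 = (r - 2)(r² + 6r - 12).
Apply the quadratic formula to r² + 6r - 12 = 0: r = (-6 ± √84)/2, i.e. r ≈ 1.5826 or r ≈ -7.5826.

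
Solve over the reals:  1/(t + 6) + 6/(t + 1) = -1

t = -9.4495 or t = -4.5505

Multiply both sides by (t + 6)(t + 1):
(t + 1) + 6(t + 6) = -(t + 6)(t + 1).
Expand and collect terms: -t² - 14t - 43 = 0.
By the quadratic formula, t = (14 ± √24) / -2, so t ≈ -9.4495 or t ≈ -4.5505.
Neither value makes a denominator zero (t ≠ -6, t ≠ -1), so both are valid.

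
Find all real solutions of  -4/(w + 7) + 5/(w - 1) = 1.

w = -9.7284 or w = 4.7284

Multiply both sides by (w + 7)(w - 1):
-4(w - 1) + 5(w + 7) = (w + 7)(w - 1).
Expand and collect terms: w^2 + 5w - 46 = 0.
By the quadratic formula, w = (-5 +/- sqrt(209)) / 2, so w ~= 4.7284 or w ~= -9.7284.
Neither value makes a denominator zero (w != -7, w != 1), so both are valid.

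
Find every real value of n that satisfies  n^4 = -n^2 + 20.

Let u = n^2. The equation becomes u^2 + u - 20 = 0.
Factor: (u - 4)(u + 5) = 0, so u = 4 or u = -5.
n^2 = 4 gives n = +/-2.
n^2 = -5 < 0 has no real solution.

n = -2 or n = 2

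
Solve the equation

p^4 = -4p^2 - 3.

No real solutions.

Let u = p^2. The equation becomes u^2 + 4u + 3 = 0.
Factor: (u + 1)(u + 3) = 0, so u = -1 or u = -3.
p^2 = -1 < 0 has no real solution.
p^2 = -3 < 0 has no real solution.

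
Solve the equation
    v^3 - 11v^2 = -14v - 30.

v = -1.099 or v = 3 or v = 9.099

Rearrange: v^3 - 11v^2 + 14v + 30 = 0.
Possible rational roots are divisors of 30. Testing v = 3 gives 0, so (v - 3) is a factor.
Divide: v^3 - 11v^2 + 14v + 30 = (v - 3)(v^2 - 8v - 10).
Apply the quadratic formula to v^2 - 8v - 10 = 0: v = (8 +/- sqrt(104))/2, i.e. v ~= 9.099 or v ~= -1.099.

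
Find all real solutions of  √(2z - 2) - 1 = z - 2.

Isolate the radical: √(2z - 2) = z - 1.
Square both sides: 2z - 2 = (z - 1)².
Expand and rearrange: z² - 4z + 3 = 0.
Solving gives z = 3 or z = 1.
Check each candidate in the original equation:
  z = 3: √(4) = 2, while z - 1 = 2 — valid.
  z = 1: √(0) = 0, while z - 1 = 0 — valid.

z = 1 or z = 3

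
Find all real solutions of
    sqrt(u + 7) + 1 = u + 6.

u = -3

Isolate the radical: sqrt(u + 7) = u + 5.
Square both sides: u + 7 = (u + 5)^2.
Expand and rearrange: u^2 + 9u + 18 = 0.
Solving gives u = -3 or u = -6.
Check each candidate in the original equation:
  u = -3: sqrt(4) = 2, while u + 5 = 2 — valid.
  u = -6: sqrt(1) = 1, while u + 5 = -1 — extraneous.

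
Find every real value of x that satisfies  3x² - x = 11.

x = -1.7554 or x = 2.0888

Rearrange to standard form: 3x² - x - 11 = 0.
Discriminant: (-1)² − 4·3·(-11) = 133.
Quadratic formula: x = (1 ± √133) / 6.
So x = 1/6 + √(133)/6 ≈ 2.0888 or x = 1/6 - √(133)/6 ≈ -1.7554.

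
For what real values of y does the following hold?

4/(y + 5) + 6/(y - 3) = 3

y = -3.9641 or y = 5.2975

Multiply both sides by (y + 5)(y - 3):
4(y - 3) + 6(y + 5) = 3(y + 5)(y - 3).
Expand and collect terms: 3y^2 - 4y - 63 = 0.
By the quadratic formula, y = (4 +/- sqrt(772)) / 6, so y ~= 5.2975 or y ~= -3.9641.
Neither value makes a denominator zero (y != -5, y != 3), so both are valid.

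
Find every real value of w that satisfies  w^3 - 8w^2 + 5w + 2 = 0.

Possible rational roots are divisors of 2. Testing w = 1 gives 0, so (w - 1) is a factor.
Divide: w^3 - 8w^2 + 5w + 2 = (w - 1)(w^2 - 7w - 2).
Apply the quadratic formula to w^2 - 7w - 2 = 0: w = (7 +/- sqrt(57))/2, i.e. w ~= 7.2749 or w ~= -0.2749.

w = -0.2749 or w = 1 or w = 7.2749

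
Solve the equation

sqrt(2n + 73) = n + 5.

n = 4

Square both sides: 2n + 73 = (n + 5)^2.
Expand and rearrange: n^2 + 8n - 48 = 0.
Solving gives n = 4 or n = -12.
Check each candidate in the original equation:
  n = 4: sqrt(81) = 9, while n + 5 = 9 — valid.
  n = -12: sqrt(49) = 7, while n + 5 = -7 — extraneous.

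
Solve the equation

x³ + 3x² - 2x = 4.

x = -3.2361 or x = -1 or x = 1.2361

Rearrange: x³ + 3x² - 2x - 4 = 0.
Possible rational roots are divisors of -4. Testing x = -1 gives 0, so (x + 1) is a factor.
Divide: x³ + 3x² - 2x - 4 = (x + 1)(x² + 2x - 4).
Apply the quadratic formula to x² + 2x - 4 = 0: x = (-2 ± √20)/2, i.e. x ≈ 1.2361 or x ≈ -3.2361.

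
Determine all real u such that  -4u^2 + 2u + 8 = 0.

Discriminant: (2)^2 - 4*(-4)*8 = 132.
Quadratic formula: u = (-2 +/- sqrt(132)) / (-8).
So u = 1/4 - sqrt(33)/4 ~= -1.1861 or u = 1/4 + sqrt(33)/4 ~= 1.6861.

u = -1.1861 or u = 1.6861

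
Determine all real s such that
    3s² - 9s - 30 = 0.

s = -2 or s = 5

Factor: 3(s + 2)(s - 5) = 0.
So s = -2 or s = 5.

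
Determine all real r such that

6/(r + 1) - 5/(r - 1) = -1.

Multiply both sides by (r + 1)(r - 1):
6(r - 1) - 5(r + 1) = -(r + 1)(r - 1).
Expand and collect terms: -r² - r + 12 = 0.
Factor or apply the quadratic formula: r = -4 or r = 3.
Neither value makes a denominator zero (r ≠ -1, r ≠ 1), so both are valid.

r = -4 or r = 3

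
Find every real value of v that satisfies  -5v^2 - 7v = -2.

Rearrange to standard form: -5v^2 - 7v + 2 = 0.
Discriminant: (-7)^2 - 4*(-5)*2 = 89.
Quadratic formula: v = (7 +/- sqrt(89)) / (-10).
So v = -sqrt(89)/10 - 7/10 ~= -1.6434 or v = -7/10 + sqrt(89)/10 ~= 0.2434.

v = -1.6434 or v = 0.2434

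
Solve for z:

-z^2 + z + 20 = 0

Factor: -1(z - 5)(z + 4) = 0.
So z = 5 or z = -4.

z = -4 or z = 5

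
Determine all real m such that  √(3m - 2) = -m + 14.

Square both sides: 3m - 2 = (-m + 14)².
Expand and rearrange: m² - 31m + 198 = 0.
Solving gives m = 22 or m = 9.
Check each candidate in the original equation:
  m = 22: √(64) = 8, while -m + 14 = -8 — extraneous.
  m = 9: √(25) = 5, while -m + 14 = 5 — valid.

m = 9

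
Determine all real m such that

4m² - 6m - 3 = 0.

m = -0.3956 or m = 1.8956

Discriminant: (-6)² − 4·4·(-3) = 84.
Quadratic formula: m = (6 ± √84) / 8.
So m = 3/4 + √(21)/4 ≈ 1.8956 or m = 3/4 - √(21)/4 ≈ -0.3956.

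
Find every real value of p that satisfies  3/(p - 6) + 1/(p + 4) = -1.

p = -5.3589 or p = 3.3589

Multiply both sides by (p - 6)(p + 4):
3(p + 4) + (p - 6) = -(p - 6)(p + 4).
Expand and collect terms: -p² - 2p + 18 = 0.
By the quadratic formula, p = (2 ± √76) / -2, so p ≈ -5.3589 or p ≈ 3.3589.
Neither value makes a denominator zero (p ≠ 6, p ≠ -4), so both are valid.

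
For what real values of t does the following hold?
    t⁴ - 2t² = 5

t = -1.8573 or t = 1.8573

Let u = t². The equation becomes u² - 2u - 5 = 0.
By the quadratic formula, u = 1 + √(6) or u = 1 - √(6).
t² = 1 + √(6) gives t = ±√(1 + √(6)) ≈ ±1.8573.
t² = 1 - √(6) < 0 has no real solution.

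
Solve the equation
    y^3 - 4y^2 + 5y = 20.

y = 4

Rearrange: y^3 - 4y^2 + 5y - 20 = 0.
Possible rational roots are divisors of -20. Testing y = 4 gives 0, so (y - 4) is a factor.
Divide: y^3 - 4y^2 + 5y - 20 = (y - 4)(y^2 + 5).
The quadratic y^2 + 5 has discriminant -20 < 0, so no further real roots.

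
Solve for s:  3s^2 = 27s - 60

Bring every term to one side: 3s^2 - 27s + 60 = 0.
Factor: 3(s - 4)(s - 5) = 0.
So s = 4 or s = 5.

s = 4 or s = 5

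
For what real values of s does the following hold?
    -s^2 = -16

Bring every term to one side: -s^2 + 16 = 0.
Factor: -1(s + 4)(s - 4) = 0.
So s = -4 or s = 4.

s = -4 or s = 4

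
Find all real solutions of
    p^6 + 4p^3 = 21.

p = -1.9129 or p = 1.4422

Let u = p^3. The equation becomes u^2 + 4u - 21 = 0.
Factor: (u + 7)(u - 3) = 0, so u = -7 or u = 3.
p^3 = -7 gives p = -(7)^(1/3) ~= -1.9129.
p^3 = 3 gives p = (3)^(1/3) ~= 1.4422.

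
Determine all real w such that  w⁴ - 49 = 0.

Let u = w². The equation becomes u² - 49 = 0.
Factor: (u + 7)(u - 7) = 0, so u = -7 or u = 7.
w² = -7 < 0 has no real solution.
w² = 7 gives w = ±√(7) ≈ ±2.6458.

w = -2.6458 or w = 2.6458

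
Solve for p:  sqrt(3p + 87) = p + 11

Square both sides: 3p + 87 = (p + 11)^2.
Expand and rearrange: p^2 + 19p + 34 = 0.
Solving gives p = -2 or p = -17.
Check each candidate in the original equation:
  p = -2: sqrt(81) = 9, while p + 11 = 9 — valid.
  p = -17: sqrt(36) = 6, while p + 11 = -6 — extraneous.

p = -2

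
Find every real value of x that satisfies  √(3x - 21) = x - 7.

x = 7 or x = 10

Square both sides: 3x - 21 = (x - 7)².
Expand and rearrange: x² - 17x + 70 = 0.
Solving gives x = 10 or x = 7.
Check each candidate in the original equation:
  x = 10: √(9) = 3, while x - 7 = 3 — valid.
  x = 7: √(0) = 0, while x - 7 = 0 — valid.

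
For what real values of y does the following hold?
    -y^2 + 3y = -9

y = -1.8541 or y = 4.8541

Rearrange to standard form: -y^2 + 3y + 9 = 0.
Discriminant: (3)^2 - 4*(-1)*9 = 45.
Quadratic formula: y = (-3 +/- sqrt(45)) / (-2).
So y = 3/2 - 3*sqrt(5)/2 ~= -1.8541 or y = 3/2 + 3*sqrt(5)/2 ~= 4.8541.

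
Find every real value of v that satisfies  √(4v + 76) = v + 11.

Square both sides: 4v + 76 = (v + 11)².
Expand and rearrange: v² + 18v + 45 = 0.
Solving gives v = -3 or v = -15.
Check each candidate in the original equation:
  v = -3: √(64) = 8, while v + 11 = 8 — valid.
  v = -15: √(16) = 4, while v + 11 = -4 — extraneous.

v = -3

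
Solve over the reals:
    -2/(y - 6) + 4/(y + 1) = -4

y = -1.9408 or y = 6.4408

Multiply both sides by (y - 6)(y + 1):
-2(y + 1) + 4(y - 6) = -4(y - 6)(y + 1).
Expand and collect terms: -4y^2 + 18y + 50 = 0.
By the quadratic formula, y = (-18 +/- sqrt(1124)) / -8, so y ~= -1.9408 or y ~= 6.4408.
Neither value makes a denominator zero (y != 6, y != -1), so both are valid.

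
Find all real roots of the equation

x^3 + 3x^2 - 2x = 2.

x = -3.4142 or x = -0.5858 or x = 1

Rearrange: x^3 + 3x^2 - 2x - 2 = 0.
Possible rational roots are divisors of -2. Testing x = 1 gives 0, so (x - 1) is a factor.
Divide: x^3 + 3x^2 - 2x - 2 = (x - 1)(x^2 + 4x + 2).
Apply the quadratic formula to x^2 + 4x + 2 = 0: x = (-4 +/- sqrt(8))/2, i.e. x ~= -0.5858 or x ~= -3.4142.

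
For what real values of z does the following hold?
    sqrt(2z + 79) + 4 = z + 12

Isolate the radical: sqrt(2z + 79) = z + 8.
Square both sides: 2z + 79 = (z + 8)^2.
Expand and rearrange: z^2 + 14z - 15 = 0.
Solving gives z = 1 or z = -15.
Check each candidate in the original equation:
  z = 1: sqrt(81) = 9, while z + 8 = 9 — valid.
  z = -15: sqrt(49) = 7, while z + 8 = -7 — extraneous.

z = 1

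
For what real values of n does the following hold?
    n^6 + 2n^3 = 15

Let u = n^3. The equation becomes u^2 + 2u - 15 = 0.
Factor: (u - 3)(u + 5) = 0, so u = 3 or u = -5.
n^3 = 3 gives n = (3)^(1/3) ~= 1.4422.
n^3 = -5 gives n = -(5)^(1/3) ~= -1.71.

n = -1.71 or n = 1.4422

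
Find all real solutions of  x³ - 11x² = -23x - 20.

Rearrange: x³ - 11x² + 23x + 20 = 0.
Possible rational roots are divisors of 20. Testing x = 4 gives 0, so (x - 4) is a factor.
Divide: x³ - 11x² + 23x + 20 = (x - 4)(x² - 7x - 5).
Apply the quadratic formula to x² - 7x - 5 = 0: x = (7 ± √69)/2, i.e. x ≈ 7.6533 or x ≈ -0.6533.

x = -0.6533 or x = 4 or x = 7.6533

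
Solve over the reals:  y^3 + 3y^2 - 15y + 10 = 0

y = -5.8541 or y = 0.8541 or y = 2

Possible rational roots are divisors of 10. Testing y = 2 gives 0, so (y - 2) is a factor.
Divide: y^3 + 3y^2 - 15y + 10 = (y - 2)(y^2 + 5y - 5).
Apply the quadratic formula to y^2 + 5y - 5 = 0: y = (-5 +/- sqrt(45))/2, i.e. y ~= 0.8541 or y ~= -5.8541.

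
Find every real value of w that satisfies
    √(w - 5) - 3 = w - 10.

Isolate the radical: √(w - 5) = w - 7.
Square both sides: w - 5 = (w - 7)².
Expand and rearrange: w² - 15w + 54 = 0.
Solving gives w = 9 or w = 6.
Check each candidate in the original equation:
  w = 9: √(4) = 2, while w - 7 = 2 — valid.
  w = 6: √(1) = 1, while w - 7 = -1 — extraneous.

w = 9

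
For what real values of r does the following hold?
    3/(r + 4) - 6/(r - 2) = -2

Multiply both sides by (r + 4)(r - 2):
3(r - 2) - 6(r + 4) = -2(r + 4)(r - 2).
Expand and collect terms: -2r² - r + 46 = 0.
By the quadratic formula, r = (1 ± √369) / -4, so r ≈ -5.0523 or r ≈ 4.5523.
Neither value makes a denominator zero (r ≠ -4, r ≠ 2), so both are valid.

r = -5.0523 or r = 4.5523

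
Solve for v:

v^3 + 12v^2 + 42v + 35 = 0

Possible rational roots are divisors of 35. Testing v = -5 gives 0, so (v + 5) is a factor.
Divide: v^3 + 12v^2 + 42v + 35 = (v + 5)(v^2 + 7v + 7).
Apply the quadratic formula to v^2 + 7v + 7 = 0: v = (-7 +/- sqrt(21))/2, i.e. v ~= -1.2087 or v ~= -5.7913.

v = -5.7913 or v = -5 or v = -1.2087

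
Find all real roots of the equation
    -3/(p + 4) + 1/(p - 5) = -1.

Multiply both sides by (p + 4)(p - 5):
-3(p - 5) + (p + 4) = -(p + 4)(p - 5).
Expand and collect terms: -p² + 3p + 1 = 0.
By the quadratic formula, p = (-3 ± √13) / -2, so p ≈ -0.3028 or p ≈ 3.3028.
Neither value makes a denominator zero (p ≠ -4, p ≠ 5), so both are valid.

p = -0.3028 or p = 3.3028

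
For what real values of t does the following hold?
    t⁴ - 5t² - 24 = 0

t = -2.8284 or t = 2.8284

Let u = t². The equation becomes u² - 5u - 24 = 0.
Factor: (u + 3)(u - 8) = 0, so u = -3 or u = 8.
t² = -3 < 0 has no real solution.
t² = 8 gives t = ±2·√(2) ≈ ±2.8284.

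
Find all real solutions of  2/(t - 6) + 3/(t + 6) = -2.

Multiply both sides by (t - 6)(t + 6):
2(t + 6) + 3(t - 6) = -2(t - 6)(t + 6).
Expand and collect terms: -2t^2 - 5t + 78 = 0.
By the quadratic formula, t = (5 +/- sqrt(649)) / -4, so t ~= -7.6189 or t ~= 5.1189.
Neither value makes a denominator zero (t != 6, t != -6), so both are valid.

t = -7.6189 or t = 5.1189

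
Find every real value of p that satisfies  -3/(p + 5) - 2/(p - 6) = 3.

Multiply both sides by (p + 5)(p - 6):
-3(p - 6) - 2(p + 5) = 3(p + 5)(p - 6).
Expand and collect terms: 3p² + 2p - 98 = 0.
By the quadratic formula, p = (-2 ± √1180) / 6, so p ≈ 5.3919 or p ≈ -6.0585.
Neither value makes a denominator zero (p ≠ -5, p ≠ 6), so both are valid.

p = -6.0585 or p = 5.3919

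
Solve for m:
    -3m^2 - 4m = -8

m = -2.4305 or m = 1.0972

Rearrange to standard form: -3m^2 - 4m + 8 = 0.
Discriminant: (-4)^2 - 4*(-3)*8 = 112.
Quadratic formula: m = (4 +/- sqrt(112)) / (-6).
So m = -2*sqrt(7)/3 - 2/3 ~= -2.4305 or m = -2/3 + 2*sqrt(7)/3 ~= 1.0972.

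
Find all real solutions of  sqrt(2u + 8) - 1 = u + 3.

u = -4 or u = -2

Isolate the radical: sqrt(2u + 8) = u + 4.
Square both sides: 2u + 8 = (u + 4)^2.
Expand and rearrange: u^2 + 6u + 8 = 0.
Solving gives u = -2 or u = -4.
Check each candidate in the original equation:
  u = -2: sqrt(4) = 2, while u + 4 = 2 — valid.
  u = -4: sqrt(0) = 0, while u + 4 = 0 — valid.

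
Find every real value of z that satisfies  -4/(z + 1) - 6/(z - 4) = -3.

Multiply both sides by (z + 1)(z - 4):
-4(z - 4) - 6(z + 1) = -3(z + 1)(z - 4).
Expand and collect terms: -3z² + 19z + 2 = 0.
By the quadratic formula, z = (-19 ± √385) / -6, so z ≈ -0.1036 or z ≈ 6.4369.
Neither value makes a denominator zero (z ≠ -1, z ≠ 4), so both are valid.

z = -0.1036 or z = 6.4369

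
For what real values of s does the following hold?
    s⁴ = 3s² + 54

s = -3 or s = 3

Let u = s². The equation becomes u² - 3u - 54 = 0.
Factor: (u + 6)(u - 9) = 0, so u = -6 or u = 9.
s² = -6 < 0 has no real solution.
s² = 9 gives s = ±3.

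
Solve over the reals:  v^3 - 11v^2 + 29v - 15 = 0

Possible rational roots are divisors of -15. Testing v = 3 gives 0, so (v - 3) is a factor.
Divide: v^3 - 11v^2 + 29v - 15 = (v - 3)(v^2 - 8v + 5).
Apply the quadratic formula to v^2 - 8v + 5 = 0: v = (8 +/- sqrt(44))/2, i.e. v ~= 7.3166 or v ~= 0.6834.

v = 0.6834 or v = 3 or v = 7.3166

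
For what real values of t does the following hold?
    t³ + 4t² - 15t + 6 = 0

t = -6.4641 or t = 0.4641 or t = 2

Possible rational roots are divisors of 6. Testing t = 2 gives 0, so (t - 2) is a factor.
Divide: t³ + 4t² - 15t + 6 = (t - 2)(t² + 6t - 3).
Apply the quadratic formula to t² + 6t - 3 = 0: t = (-6 ± √48)/2, i.e. t ≈ 0.4641 or t ≈ -6.4641.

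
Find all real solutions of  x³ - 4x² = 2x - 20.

x = -2

Rearrange: x³ - 4x² - 2x + 20 = 0.
Possible rational roots are divisors of 20. Testing x = -2 gives 0, so (x + 2) is a factor.
Divide: x³ - 4x² - 2x + 20 = (x + 2)(x² - 6x + 10).
The quadratic x² - 6x + 10 has discriminant -4 < 0, so no further real roots.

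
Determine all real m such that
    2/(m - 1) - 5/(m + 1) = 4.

Multiply both sides by (m - 1)(m + 1):
2(m + 1) - 5(m - 1) = 4(m - 1)(m + 1).
Expand and collect terms: 4m^2 + 3m - 11 = 0.
By the quadratic formula, m = (-3 +/- sqrt(185)) / 8, so m ~= 1.3252 or m ~= -2.0752.
Neither value makes a denominator zero (m != 1, m != -1), so both are valid.

m = -2.0752 or m = 1.3252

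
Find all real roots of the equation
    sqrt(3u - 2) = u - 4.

Square both sides: 3u - 2 = (u - 4)^2.
Expand and rearrange: u^2 - 11u + 18 = 0.
Solving gives u = 9 or u = 2.
Check each candidate in the original equation:
  u = 9: sqrt(25) = 5, while u - 4 = 5 — valid.
  u = 2: sqrt(4) = 2, while u - 4 = -2 — extraneous.

u = 9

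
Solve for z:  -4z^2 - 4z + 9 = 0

z = -2.0811 or z = 1.0811

Discriminant: (-4)^2 - 4*(-4)*9 = 160.
Quadratic formula: z = (4 +/- sqrt(160)) / (-8).
So z = -sqrt(10)/2 - 1/2 ~= -2.0811 or z = -1/2 + sqrt(10)/2 ~= 1.0811.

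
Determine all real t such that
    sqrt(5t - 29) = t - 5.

t = 6 or t = 9

Square both sides: 5t - 29 = (t - 5)^2.
Expand and rearrange: t^2 - 15t + 54 = 0.
Solving gives t = 9 or t = 6.
Check each candidate in the original equation:
  t = 9: sqrt(16) = 4, while t - 5 = 4 — valid.
  t = 6: sqrt(1) = 1, while t - 5 = 1 — valid.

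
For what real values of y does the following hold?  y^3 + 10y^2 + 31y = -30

y = -5 or y = -3 or y = -2

Rearrange: y^3 + 10y^2 + 31y + 30 = 0.
Possible rational roots are divisors of 30. Testing y = -5 gives 0, so (y + 5) is a factor.
Divide: y^3 + 10y^2 + 31y + 30 = (y + 5)(y^2 + 5y + 6).
Factor the quadratic: y = -2 or y = -3.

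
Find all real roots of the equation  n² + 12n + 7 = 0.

Discriminant: (12)² − 4·1·7 = 116.
Quadratic formula: n = (-12 ± √116) / 2.
So n = -6 + √(29) ≈ -0.6148 or n = -6 - √(29) ≈ -11.3852.

n = -11.3852 or n = -0.6148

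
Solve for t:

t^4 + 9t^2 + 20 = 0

Let u = t^2. The equation becomes u^2 + 9u + 20 = 0.
Factor: (u + 4)(u + 5) = 0, so u = -4 or u = -5.
t^2 = -4 < 0 has no real solution.
t^2 = -5 < 0 has no real solution.

No real solutions.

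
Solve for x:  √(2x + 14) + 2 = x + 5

Isolate the radical: √(2x + 14) = x + 3.
Square both sides: 2x + 14 = (x + 3)².
Expand and rearrange: x² + 4x - 5 = 0.
Solving gives x = 1 or x = -5.
Check each candidate in the original equation:
  x = 1: √(16) = 4, while x + 3 = 4 — valid.
  x = -5: √(4) = 2, while x + 3 = -2 — extraneous.

x = 1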